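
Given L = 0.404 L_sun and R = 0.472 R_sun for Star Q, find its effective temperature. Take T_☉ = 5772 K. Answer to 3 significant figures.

T/T_☉ = (L/L_☉)^(1/4) / (R/R_☉)^(1/2)
T = 5772 × (0.404)^(1/4) / √(0.472) = 5772 × 0.7973 / 0.6870 = 6698 K.

6.70×10^3 K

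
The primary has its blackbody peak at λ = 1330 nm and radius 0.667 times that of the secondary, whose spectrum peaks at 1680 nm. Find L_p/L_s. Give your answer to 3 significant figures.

Wien's law gives T ∝ 1/λ_max, so T_p/T_s = λ_s/λ_p = 1680/1330 = 1.263.
Then L ∝ R²T⁴ gives L_p/L_s = (0.667)² × (1.263)⁴ = 0.4449 × 2.546 = 1.133.

1.13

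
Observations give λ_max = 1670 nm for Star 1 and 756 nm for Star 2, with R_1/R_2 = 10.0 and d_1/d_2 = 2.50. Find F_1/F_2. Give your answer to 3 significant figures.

Wien's law: T_1/T_2 = λ_2/λ_1 = 756/1670 = 0.4527.
L_1/L_2 = (R_1/R_2)²(T_1/T_2)⁴ = (10.0)²(0.4527)⁴ = 4.200.
F_1/F_2 = (L_1/L_2)/(d_1/d_2)² = 4.200/(2.50)² = 0.6720.

0.672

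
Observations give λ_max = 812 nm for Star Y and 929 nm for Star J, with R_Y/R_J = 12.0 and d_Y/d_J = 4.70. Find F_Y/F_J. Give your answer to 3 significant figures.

11.2

Wien's law: T_Y/T_J = λ_J/λ_Y = 929/812 = 1.144.
L_Y/L_J = (R_Y/R_J)²(T_Y/T_J)⁴ = (12.0)²(1.144)⁴ = 246.7.
F_Y/F_J = (L_Y/L_J)/(d_Y/d_J)² = 246.7/(4.70)² = 11.17.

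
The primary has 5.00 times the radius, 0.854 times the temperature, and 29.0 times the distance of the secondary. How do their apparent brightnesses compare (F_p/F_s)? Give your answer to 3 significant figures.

0.0158

L_p/L_s = (R_p/R_s)²(T_p/T_s)⁴ = (5.00)² × (0.854)⁴ = 13.30.
F_p/F_s = (L_p/L_s)/(d_p/d_s)² = 13.30 / (29.0)² = 0.01581.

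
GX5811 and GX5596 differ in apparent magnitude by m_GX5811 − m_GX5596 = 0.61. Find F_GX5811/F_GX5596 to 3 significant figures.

F_GX5811/F_GX5596 = 10^(−(m_GX5811 − m_GX5596)/2.5) = 10^(-0.61/2.5) = 10^-0.244 = 0.5702.

0.570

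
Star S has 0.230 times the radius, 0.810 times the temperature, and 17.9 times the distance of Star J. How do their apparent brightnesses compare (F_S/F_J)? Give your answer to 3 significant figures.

L_S/L_J = (R_S/R_J)²(T_S/T_J)⁴ = (0.230)² × (0.810)⁴ = 0.02277.
F_S/F_J = (L_S/L_J)/(d_S/d_J)² = 0.02277 / (17.9)² = 7.107×10^-5.

7.11×10^-5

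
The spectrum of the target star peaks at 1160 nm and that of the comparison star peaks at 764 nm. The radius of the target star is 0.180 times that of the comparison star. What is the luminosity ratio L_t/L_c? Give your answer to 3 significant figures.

0.00610

Wien's law gives T ∝ 1/λ_max, so T_t/T_c = λ_c/λ_t = 764/1160 = 0.6586.
Then L ∝ R²T⁴ gives L_t/L_c = (0.180)² × (0.6586)⁴ = 0.03240 × 0.1882 = 0.006097.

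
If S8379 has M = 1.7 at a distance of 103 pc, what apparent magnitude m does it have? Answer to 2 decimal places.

6.76

m = M + 5 log₁₀(d/10 pc) = 1.7 + 5 log₁₀(103/10)
  = 1.7 + 5 × 1.013 = 1.7 + 5.06 = 6.76.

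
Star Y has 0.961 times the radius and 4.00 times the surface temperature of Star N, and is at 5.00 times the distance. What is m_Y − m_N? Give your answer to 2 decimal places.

-2.44

L_Y/L_N = (0.961)²(4.00)⁴ = 236.4.
F_Y/F_N = (L_Y/L_N)/(d_Y/d_N)² = 236.4/25.00 = 9.457.
m_Y − m_N = −2.5 log₁₀(9.457) = -2.44.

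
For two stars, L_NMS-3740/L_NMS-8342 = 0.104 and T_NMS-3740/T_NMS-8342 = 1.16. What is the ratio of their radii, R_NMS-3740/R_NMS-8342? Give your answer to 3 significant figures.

0.240

L ∝ R²T⁴ gives R ∝ √L / T², so
R_NMS-3740/R_NMS-8342 = √(0.104) / (1.16)² = 0.3225 / 1.346 = 0.2397.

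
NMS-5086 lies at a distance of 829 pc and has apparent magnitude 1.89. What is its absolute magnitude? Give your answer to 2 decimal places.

M = m − 5 log₁₀(d/10 pc) = 1.89 − 5 log₁₀(829/10)
  = 1.89 − 5 × 1.919 = 1.89 − 9.59 = -7.70.

-7.70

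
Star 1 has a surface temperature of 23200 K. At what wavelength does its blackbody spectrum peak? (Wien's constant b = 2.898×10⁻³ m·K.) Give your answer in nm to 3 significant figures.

λ_max = b/T = 2.898×10⁻³ / 23200 = 1.25×10^-7 m = 124.9 nm.

125 nm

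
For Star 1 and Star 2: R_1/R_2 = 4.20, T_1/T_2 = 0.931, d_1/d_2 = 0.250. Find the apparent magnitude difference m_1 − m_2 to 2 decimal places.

L_1/L_2 = (4.20)²(0.931)⁴ = 13.25.
F_1/F_2 = (L_1/L_2)/(d_1/d_2)² = 13.25/0.06250 = 212.0.
m_1 − m_2 = −2.5 log₁₀(212.0) = -5.82.

-5.82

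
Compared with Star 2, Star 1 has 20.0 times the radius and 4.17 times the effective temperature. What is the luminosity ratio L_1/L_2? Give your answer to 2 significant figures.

1.2×10^5

From the Stefan–Boltzmann law, L ∝ R²T⁴, so
L_1/L_2 = (R_1/R_2)² (T_1/T_2)⁴ = (20.0)² × (4.17)⁴ = 400.0 × 302.4 = 1.209×10^5.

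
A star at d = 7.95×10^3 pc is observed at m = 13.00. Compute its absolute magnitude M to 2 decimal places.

-1.50

M = m − 5 log₁₀(d/10 pc) = 13.00 − 5 log₁₀(7.95×10^3/10)
  = 13.00 − 5 × 2.900 = 13.00 − 14.50 = -1.50.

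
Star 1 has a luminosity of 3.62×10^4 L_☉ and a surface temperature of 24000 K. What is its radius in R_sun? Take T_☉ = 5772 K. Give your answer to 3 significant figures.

R/R_☉ = √(L/L_☉) / (T/T_☉)² = √(3.62×10^4) / (4.158)²
       = 190.3 / 17.29 = 11.00.

11.0 R_sun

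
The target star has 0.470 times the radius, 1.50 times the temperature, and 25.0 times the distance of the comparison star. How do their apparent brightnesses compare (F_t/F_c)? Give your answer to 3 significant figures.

L_t/L_c = (R_t/R_c)²(T_t/T_c)⁴ = (0.470)² × (1.50)⁴ = 1.118.
F_t/F_c = (L_t/L_c)/(d_t/d_c)² = 1.118 / (25.0)² = 0.001789.

0.00179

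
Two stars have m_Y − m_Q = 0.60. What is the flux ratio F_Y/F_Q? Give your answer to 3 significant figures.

0.575

F_Y/F_Q = 10^(−(m_Y − m_Q)/2.5) = 10^(-0.60/2.5) = 10^-0.240 = 0.5754.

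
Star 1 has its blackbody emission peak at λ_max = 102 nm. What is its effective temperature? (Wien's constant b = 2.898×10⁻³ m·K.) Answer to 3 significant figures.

T = b/λ_max = 2.898×10⁻³ / (102×10⁻⁹) = 2.841×10^4 K.

2.84×10^4 K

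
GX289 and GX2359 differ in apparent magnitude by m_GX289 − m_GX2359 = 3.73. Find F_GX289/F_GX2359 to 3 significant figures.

0.0322

F_GX289/F_GX2359 = 10^(−(m_GX289 − m_GX2359)/2.5) = 10^(-3.73/2.5) = 10^-1.492 = 0.03221.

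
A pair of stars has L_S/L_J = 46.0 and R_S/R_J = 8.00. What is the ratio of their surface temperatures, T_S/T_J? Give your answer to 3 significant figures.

0.921

L ∝ R²T⁴ gives T ∝ (L/R²)^(1/4), so
T_S/T_J = (46.0 / 8.00²)^(1/4) = (0.7188)^(1/4) = 0.9208.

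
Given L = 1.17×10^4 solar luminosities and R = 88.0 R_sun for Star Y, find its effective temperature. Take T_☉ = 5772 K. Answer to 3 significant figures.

6.40×10^3 K

T/T_☉ = (L/L_☉)^(1/4) / (R/R_☉)^(1/2)
T = 5772 × (1.17×10^4)^(1/4) / √(88.0) = 5772 × 10.40 / 9.381 = 6399 K.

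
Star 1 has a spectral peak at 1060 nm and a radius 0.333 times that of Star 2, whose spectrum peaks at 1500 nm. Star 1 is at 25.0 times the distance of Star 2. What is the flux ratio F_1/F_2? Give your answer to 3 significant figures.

Wien's law: T_1/T_2 = λ_2/λ_1 = 1500/1060 = 1.415.
L_1/L_2 = (R_1/R_2)²(T_1/T_2)⁴ = (0.333)²(1.415)⁴ = 0.4447.
F_1/F_2 = (L_1/L_2)/(d_1/d_2)² = 0.4447/(25.0)² = 7.115×10^-4.

7.11×10^-4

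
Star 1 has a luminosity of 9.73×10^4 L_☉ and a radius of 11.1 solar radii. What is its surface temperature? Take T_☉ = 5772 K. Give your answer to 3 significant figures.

T/T_☉ = (L/L_☉)^(1/4) / (R/R_☉)^(1/2)
T = 5772 × (9.73×10^4)^(1/4) / √(11.1) = 5772 × 17.66 / 3.332 = 3.060×10^4 K.

3.06×10^4 K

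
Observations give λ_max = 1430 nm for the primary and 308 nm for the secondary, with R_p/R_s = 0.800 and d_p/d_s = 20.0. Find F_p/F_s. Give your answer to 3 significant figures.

Wien's law: T_p/T_s = λ_s/λ_p = 308/1430 = 0.2154.
L_p/L_s = (R_p/R_s)²(T_p/T_s)⁴ = (0.800)²(0.2154)⁴ = 0.001377.
F_p/F_s = (L_p/L_s)/(d_p/d_s)² = 0.001377/(20.0)² = 3.443×10^-6.

3.44×10^-6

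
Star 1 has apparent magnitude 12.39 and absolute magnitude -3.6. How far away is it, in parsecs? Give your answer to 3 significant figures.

1.58×10^4 pc

m − M = 5 log₁₀(d/10 pc)
12.39 − (-3.6) = 15.99 = 5 log₁₀(d/10)
d = 10 × 10^(15.99/5) = 10 × 10^3.198 = 1.578×10^4 pc.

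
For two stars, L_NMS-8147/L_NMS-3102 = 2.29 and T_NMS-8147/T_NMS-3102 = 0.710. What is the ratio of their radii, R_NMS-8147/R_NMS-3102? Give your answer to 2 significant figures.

L ∝ R²T⁴ gives R ∝ √L / T², so
R_NMS-8147/R_NMS-3102 = √(2.29) / (0.710)² = 1.513 / 0.5041 = 3.002.

3.0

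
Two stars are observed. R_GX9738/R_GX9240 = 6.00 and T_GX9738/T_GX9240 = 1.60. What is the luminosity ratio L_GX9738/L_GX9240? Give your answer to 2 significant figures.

From the Stefan–Boltzmann law, L ∝ R²T⁴, so
L_GX9738/L_GX9240 = (R_GX9738/R_GX9240)² (T_GX9738/T_GX9240)⁴ = (6.00)² × (1.60)⁴ = 36.00 × 6.554 = 235.9.

2.4×10^2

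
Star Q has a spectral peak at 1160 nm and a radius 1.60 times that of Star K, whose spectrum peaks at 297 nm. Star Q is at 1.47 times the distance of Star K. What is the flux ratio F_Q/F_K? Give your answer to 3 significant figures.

0.00509

Wien's law: T_Q/T_K = λ_K/λ_Q = 297/1160 = 0.2560.
L_Q/L_K = (R_Q/R_K)²(T_Q/T_K)⁴ = (1.60)²(0.2560)⁴ = 0.01100.
F_Q/F_K = (L_Q/L_K)/(d_Q/d_K)² = 0.01100/(1.47)² = 0.005091.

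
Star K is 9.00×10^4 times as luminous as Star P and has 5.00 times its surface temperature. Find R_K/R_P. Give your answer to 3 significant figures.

12.0

L ∝ R²T⁴ gives R ∝ √L / T², so
R_K/R_P = √(9.00×10^4) / (5.00)² = 300.0 / 25.00 = 12.00.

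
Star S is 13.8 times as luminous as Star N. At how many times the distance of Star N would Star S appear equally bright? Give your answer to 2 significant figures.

3.7

Equal flux requires L_S/d_S² = L_N/d_N², so d_S/d_N = √(L_S/L_N)
= √(13.8) = 3.715.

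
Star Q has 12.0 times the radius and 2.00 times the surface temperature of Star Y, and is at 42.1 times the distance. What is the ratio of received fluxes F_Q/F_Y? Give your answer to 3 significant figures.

1.30

L_Q/L_Y = (R_Q/R_Y)²(T_Q/T_Y)⁴ = (12.0)² × (2.00)⁴ = 2304.
F_Q/F_Y = (L_Q/L_Y)/(d_Q/d_Y)² = 2304 / (42.1)² = 1.300.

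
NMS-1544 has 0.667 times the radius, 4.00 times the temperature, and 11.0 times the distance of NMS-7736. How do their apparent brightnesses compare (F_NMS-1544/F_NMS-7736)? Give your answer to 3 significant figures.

L_NMS-1544/L_NMS-7736 = (R_NMS-1544/R_NMS-7736)²(T_NMS-1544/T_NMS-7736)⁴ = (0.667)² × (4.00)⁴ = 113.9.
F_NMS-1544/F_NMS-7736 = (L_NMS-1544/L_NMS-7736)/(d_NMS-1544/d_NMS-7736)² = 113.9 / (11.0)² = 0.9413.

0.941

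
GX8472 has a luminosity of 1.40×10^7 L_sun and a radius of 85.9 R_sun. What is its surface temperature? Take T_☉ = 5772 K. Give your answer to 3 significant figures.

3.81×10^4 K

T/T_☉ = (L/L_☉)^(1/4) / (R/R_☉)^(1/2)
T = 5772 × (1.40×10^7)^(1/4) / √(85.9) = 5772 × 61.17 / 9.268 = 3.809×10^4 K.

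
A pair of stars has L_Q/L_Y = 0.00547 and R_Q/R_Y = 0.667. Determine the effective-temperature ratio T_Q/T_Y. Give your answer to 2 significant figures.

L ∝ R²T⁴ gives T ∝ (L/R²)^(1/4), so
T_Q/T_Y = (0.00547 / 0.667²)^(1/4) = (0.01230)^(1/4) = 0.3330.

0.33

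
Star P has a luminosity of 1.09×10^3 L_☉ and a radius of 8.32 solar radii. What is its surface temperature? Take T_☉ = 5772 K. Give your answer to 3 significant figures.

1.15×10^4 K

T/T_☉ = (L/L_☉)^(1/4) / (R/R_☉)^(1/2)
T = 5772 × (1.09×10^3)^(1/4) / √(8.32) = 5772 × 5.746 / 2.884 = 1.150×10^4 K.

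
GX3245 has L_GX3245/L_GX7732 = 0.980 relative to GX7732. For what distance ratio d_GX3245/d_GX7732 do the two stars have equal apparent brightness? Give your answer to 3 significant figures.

Equal flux requires L_GX3245/d_GX3245² = L_GX7732/d_GX7732², so d_GX3245/d_GX7732 = √(L_GX3245/L_GX7732)
= √(0.980) = 0.9899.

0.990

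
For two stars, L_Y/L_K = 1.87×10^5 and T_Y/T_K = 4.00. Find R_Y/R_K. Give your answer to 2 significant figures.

L ∝ R²T⁴ gives R ∝ √L / T², so
R_Y/R_K = √(1.87×10^5) / (4.00)² = 432.4 / 16.00 = 27.03.

27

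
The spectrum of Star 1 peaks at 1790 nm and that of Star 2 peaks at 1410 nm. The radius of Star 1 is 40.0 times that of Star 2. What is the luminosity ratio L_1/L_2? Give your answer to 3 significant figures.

616

Wien's law gives T ∝ 1/λ_max, so T_1/T_2 = λ_2/λ_1 = 1410/1790 = 0.7877.
Then L ∝ R²T⁴ gives L_1/L_2 = (40.0)² × (0.7877)⁴ = 1600 × 0.3850 = 616.0.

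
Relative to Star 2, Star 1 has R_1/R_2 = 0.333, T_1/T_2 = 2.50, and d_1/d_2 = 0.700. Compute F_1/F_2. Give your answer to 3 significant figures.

8.84

L_1/L_2 = (R_1/R_2)²(T_1/T_2)⁴ = (0.333)² × (2.50)⁴ = 4.332.
F_1/F_2 = (L_1/L_2)/(d_1/d_2)² = 4.332 / (0.700)² = 8.840.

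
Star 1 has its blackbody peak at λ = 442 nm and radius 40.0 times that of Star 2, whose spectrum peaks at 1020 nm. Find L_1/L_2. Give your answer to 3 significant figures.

Wien's law gives T ∝ 1/λ_max, so T_1/T_2 = λ_2/λ_1 = 1020/442 = 2.308.
Then L ∝ R²T⁴ gives L_1/L_2 = (40.0)² × (2.308)⁴ = 1600 × 28.36 = 4.538×10^4.

4.54×10^4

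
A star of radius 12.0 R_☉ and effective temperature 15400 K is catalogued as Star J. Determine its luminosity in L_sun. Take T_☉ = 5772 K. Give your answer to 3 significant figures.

L/L_☉ = (R/R_☉)² (T/T_☉)⁴ = (12.0)² × (15400/5772)⁴
       = 144.0 × (2.668)⁴ = 144.0 × 50.67 = 7297.

7.30×10^3 L_sun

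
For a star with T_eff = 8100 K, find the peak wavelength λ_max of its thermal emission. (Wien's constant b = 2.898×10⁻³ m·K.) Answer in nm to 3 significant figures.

λ_max = b/T = 2.898×10⁻³ / 8100 = 3.58×10^-7 m = 357.8 nm.

358 nm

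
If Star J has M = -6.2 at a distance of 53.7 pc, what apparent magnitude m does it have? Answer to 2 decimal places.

m = M + 5 log₁₀(d/10 pc) = -6.2 + 5 log₁₀(53.7/10)
  = -6.2 + 5 × 0.730 = -6.2 + 3.65 = -2.55.

-2.55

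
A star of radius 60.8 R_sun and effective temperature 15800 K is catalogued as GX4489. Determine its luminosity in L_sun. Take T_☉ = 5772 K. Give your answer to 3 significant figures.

L/L_☉ = (R/R_☉)² (T/T_☉)⁴ = (60.8)² × (15800/5772)⁴
       = 3697 × (2.737)⁴ = 3697 × 56.15 = 2.076×10^5.

2.08×10^5 L_sun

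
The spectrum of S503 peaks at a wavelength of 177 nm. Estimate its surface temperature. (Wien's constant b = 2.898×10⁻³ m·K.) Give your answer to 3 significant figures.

T = b/λ_max = 2.898×10⁻³ / (177×10⁻⁹) = 1.637×10^4 K.

1.64×10^4 K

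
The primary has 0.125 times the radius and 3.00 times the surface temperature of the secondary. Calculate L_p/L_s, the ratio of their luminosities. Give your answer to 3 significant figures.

1.27

From the Stefan–Boltzmann law, L ∝ R²T⁴, so
L_p/L_s = (R_p/R_s)² (T_p/T_s)⁴ = (0.125)² × (3.00)⁴ = 0.01562 × 81.00 = 1.266.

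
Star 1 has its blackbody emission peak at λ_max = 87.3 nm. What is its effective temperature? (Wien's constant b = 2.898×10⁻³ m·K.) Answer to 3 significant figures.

T = b/λ_max = 2.898×10⁻³ / (87.3×10⁻⁹) = 3.320×10^4 K.

3.32×10^4 K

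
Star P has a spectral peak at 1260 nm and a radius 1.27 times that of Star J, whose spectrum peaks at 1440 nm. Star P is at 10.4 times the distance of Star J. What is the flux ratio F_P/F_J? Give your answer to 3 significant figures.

0.0254

Wien's law: T_P/T_J = λ_J/λ_P = 1440/1260 = 1.143.
L_P/L_J = (R_P/R_J)²(T_P/T_J)⁴ = (1.27)²(1.143)⁴ = 2.752.
F_P/F_J = (L_P/L_J)/(d_P/d_J)² = 2.752/(10.4)² = 0.02544.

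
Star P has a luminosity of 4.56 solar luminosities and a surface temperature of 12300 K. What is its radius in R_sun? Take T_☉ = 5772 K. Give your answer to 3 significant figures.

0.470 R_sun

R/R_☉ = √(L/L_☉) / (T/T_☉)² = √(4.56) / (2.131)²
       = 2.135 / 4.541 = 0.4702.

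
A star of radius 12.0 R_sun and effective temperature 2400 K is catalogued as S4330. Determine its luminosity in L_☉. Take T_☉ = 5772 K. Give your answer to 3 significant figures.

L/L_☉ = (R/R_☉)² (T/T_☉)⁴ = (12.0)² × (2400/5772)⁴
       = 144.0 × (0.4158)⁴ = 144.0 × 0.02989 = 4.304.

4.30 L_☉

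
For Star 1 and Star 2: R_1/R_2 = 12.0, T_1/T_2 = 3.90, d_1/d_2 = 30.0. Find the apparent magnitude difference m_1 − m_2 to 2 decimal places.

L_1/L_2 = (12.0)²(3.90)⁴ = 3.331×10^4.
F_1/F_2 = (L_1/L_2)/(d_1/d_2)² = 3.331×10^4/900.0 = 37.02.
m_1 − m_2 = −2.5 log₁₀(37.02) = -3.92.

-3.92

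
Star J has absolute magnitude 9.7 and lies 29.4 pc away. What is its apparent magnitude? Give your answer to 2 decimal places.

12.04

m = M + 5 log₁₀(d/10 pc) = 9.7 + 5 log₁₀(29.4/10)
  = 9.7 + 5 × 0.468 = 9.7 + 2.34 = 12.04.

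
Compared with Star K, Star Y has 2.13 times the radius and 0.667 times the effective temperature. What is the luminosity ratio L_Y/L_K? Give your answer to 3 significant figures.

From the Stefan–Boltzmann law, L ∝ R²T⁴, so
L_Y/L_K = (R_Y/R_K)² (T_Y/T_K)⁴ = (2.13)² × (0.667)⁴ = 4.537 × 0.1979 = 0.8980.

0.898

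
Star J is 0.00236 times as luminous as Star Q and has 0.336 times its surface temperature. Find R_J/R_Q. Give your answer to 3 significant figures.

0.430

L ∝ R²T⁴ gives R ∝ √L / T², so
R_J/R_Q = √(0.00236) / (0.336)² = 0.04858 / 0.1129 = 0.4303.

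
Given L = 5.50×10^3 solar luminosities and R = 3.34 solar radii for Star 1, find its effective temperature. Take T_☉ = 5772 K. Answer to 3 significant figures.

T/T_☉ = (L/L_☉)^(1/4) / (R/R_☉)^(1/2)
T = 5772 × (5.50×10^3)^(1/4) / √(3.34) = 5772 × 8.612 / 1.828 = 2.720×10^4 K.

2.72×10^4 K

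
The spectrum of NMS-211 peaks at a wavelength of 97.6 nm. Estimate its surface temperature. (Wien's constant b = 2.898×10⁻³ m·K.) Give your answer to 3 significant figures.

2.97×10^4 K

T = b/λ_max = 2.898×10⁻³ / (97.6×10⁻⁹) = 2.969×10^4 K.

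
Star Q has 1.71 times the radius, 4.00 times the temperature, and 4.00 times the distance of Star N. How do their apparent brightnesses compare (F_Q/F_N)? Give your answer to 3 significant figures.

L_Q/L_N = (R_Q/R_N)²(T_Q/T_N)⁴ = (1.71)² × (4.00)⁴ = 748.6.
F_Q/F_N = (L_Q/L_N)/(d_Q/d_N)² = 748.6 / (4.00)² = 46.79.

46.8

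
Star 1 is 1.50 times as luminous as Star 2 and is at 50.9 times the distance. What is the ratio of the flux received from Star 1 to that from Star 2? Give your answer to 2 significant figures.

5.8×10^-4

F = L/(4πd²), so F_1/F_2 = (L_1/L_2) / (d_1/d_2)²
= 1.50 / (50.9)² = 1.50 / 2591 = 5.790×10^-4.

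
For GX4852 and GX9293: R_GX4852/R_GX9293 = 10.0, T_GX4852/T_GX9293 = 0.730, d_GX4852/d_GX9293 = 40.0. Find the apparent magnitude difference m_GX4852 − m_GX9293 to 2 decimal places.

L_GX4852/L_GX9293 = (10.0)²(0.730)⁴ = 28.40.
F_GX4852/F_GX9293 = (L_GX4852/L_GX9293)/(d_GX4852/d_GX9293)² = 28.40/1600 = 0.01775.
m_GX4852 − m_GX9293 = −2.5 log₁₀(0.01775) = 4.38.

4.38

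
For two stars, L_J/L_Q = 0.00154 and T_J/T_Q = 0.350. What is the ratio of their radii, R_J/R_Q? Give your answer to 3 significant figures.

0.320

L ∝ R²T⁴ gives R ∝ √L / T², so
R_J/R_Q = √(0.00154) / (0.350)² = 0.03924 / 0.1225 = 0.3203.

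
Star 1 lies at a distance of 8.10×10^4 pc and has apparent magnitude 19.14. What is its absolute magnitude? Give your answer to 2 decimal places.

M = m − 5 log₁₀(d/10 pc) = 19.14 − 5 log₁₀(8.10×10^4/10)
  = 19.14 − 5 × 3.908 = 19.14 − 19.54 = -0.40.

-0.40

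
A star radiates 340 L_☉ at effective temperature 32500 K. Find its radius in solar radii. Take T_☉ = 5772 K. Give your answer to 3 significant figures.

0.582 solar radii

R/R_☉ = √(L/L_☉) / (T/T_☉)² = √(340) / (5.631)²
       = 18.44 / 31.70 = 0.5816.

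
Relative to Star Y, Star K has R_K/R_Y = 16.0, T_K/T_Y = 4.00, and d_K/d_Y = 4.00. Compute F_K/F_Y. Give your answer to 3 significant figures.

4.10×10^3

L_K/L_Y = (R_K/R_Y)²(T_K/T_Y)⁴ = (16.0)² × (4.00)⁴ = 6.554×10^4.
F_K/F_Y = (L_K/L_Y)/(d_K/d_Y)² = 6.554×10^4 / (4.00)² = 4096.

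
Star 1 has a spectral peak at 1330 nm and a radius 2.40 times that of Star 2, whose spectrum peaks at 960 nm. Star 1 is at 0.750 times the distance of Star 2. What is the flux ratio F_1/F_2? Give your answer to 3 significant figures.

2.78

Wien's law: T_1/T_2 = λ_2/λ_1 = 960/1330 = 0.7218.
L_1/L_2 = (R_1/R_2)²(T_1/T_2)⁴ = (2.40)²(0.7218)⁴ = 1.564.
F_1/F_2 = (L_1/L_2)/(d_1/d_2)² = 1.564/(0.750)² = 2.780.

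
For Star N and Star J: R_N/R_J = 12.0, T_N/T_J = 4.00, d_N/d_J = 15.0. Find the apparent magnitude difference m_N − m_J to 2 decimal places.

L_N/L_J = (12.0)²(4.00)⁴ = 3.686×10^4.
F_N/F_J = (L_N/L_J)/(d_N/d_J)² = 3.686×10^4/225.0 = 163.8.
m_N − m_J = −2.5 log₁₀(163.8) = -5.54.

-5.54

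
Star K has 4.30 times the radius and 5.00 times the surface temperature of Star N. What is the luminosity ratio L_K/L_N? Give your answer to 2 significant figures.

1.2×10^4

From the Stefan–Boltzmann law, L ∝ R²T⁴, so
L_K/L_N = (R_K/R_N)² (T_K/T_N)⁴ = (4.30)² × (5.00)⁴ = 18.49 × 625.0 = 1.156×10^4.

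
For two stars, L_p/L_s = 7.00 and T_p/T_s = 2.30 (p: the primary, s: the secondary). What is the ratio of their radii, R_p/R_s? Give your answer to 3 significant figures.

0.500

L ∝ R²T⁴ gives R ∝ √L / T², so
R_p/R_s = √(7.00) / (2.30)² = 2.646 / 5.290 = 0.5001.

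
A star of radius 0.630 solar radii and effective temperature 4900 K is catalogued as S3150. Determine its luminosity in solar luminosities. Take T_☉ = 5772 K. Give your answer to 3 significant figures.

0.206 solar luminosities

L/L_☉ = (R/R_☉)² (T/T_☉)⁴ = (0.630)² × (4900/5772)⁴
       = 0.3969 × (0.8489)⁴ = 0.3969 × 0.5194 = 0.2061.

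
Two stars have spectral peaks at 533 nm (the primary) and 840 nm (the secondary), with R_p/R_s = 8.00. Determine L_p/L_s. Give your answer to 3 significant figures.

395

Wien's law gives T ∝ 1/λ_max, so T_p/T_s = λ_s/λ_p = 840/533 = 1.576.
Then L ∝ R²T⁴ gives L_p/L_s = (8.00)² × (1.576)⁴ = 64.00 × 6.169 = 394.8.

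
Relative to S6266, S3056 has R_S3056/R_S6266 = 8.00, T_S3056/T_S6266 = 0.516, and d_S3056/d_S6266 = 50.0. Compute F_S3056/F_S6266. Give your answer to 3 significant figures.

L_S3056/L_S6266 = (R_S3056/R_S6266)²(T_S3056/T_S6266)⁴ = (8.00)² × (0.516)⁴ = 4.537.
F_S3056/F_S6266 = (L_S3056/L_S6266)/(d_S3056/d_S6266)² = 4.537 / (50.0)² = 0.001815.

0.00181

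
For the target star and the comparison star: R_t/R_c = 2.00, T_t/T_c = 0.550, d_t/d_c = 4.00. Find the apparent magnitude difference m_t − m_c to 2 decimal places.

L_t/L_c = (2.00)²(0.550)⁴ = 0.3660.
F_t/F_c = (L_t/L_c)/(d_t/d_c)² = 0.3660/16.00 = 0.02288.
m_t − m_c = −2.5 log₁₀(0.02288) = 4.10.

4.10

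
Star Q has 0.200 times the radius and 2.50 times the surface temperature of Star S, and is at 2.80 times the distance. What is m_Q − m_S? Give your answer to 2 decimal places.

L_Q/L_S = (0.200)²(2.50)⁴ = 1.563.
F_Q/F_S = (L_Q/L_S)/(d_Q/d_S)² = 1.563/7.840 = 0.1993.
m_Q − m_S = −2.5 log₁₀(0.1993) = 1.75.

1.75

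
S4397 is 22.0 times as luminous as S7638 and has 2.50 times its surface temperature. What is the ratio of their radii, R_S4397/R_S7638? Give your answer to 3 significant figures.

L ∝ R²T⁴ gives R ∝ √L / T², so
R_S4397/R_S7638 = √(22.0) / (2.50)² = 4.690 / 6.250 = 0.7505.

0.750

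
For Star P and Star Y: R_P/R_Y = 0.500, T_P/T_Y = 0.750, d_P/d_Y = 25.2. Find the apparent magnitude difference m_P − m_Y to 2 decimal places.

L_P/L_Y = (0.500)²(0.750)⁴ = 0.07910.
F_P/F_Y = (L_P/L_Y)/(d_P/d_Y)² = 0.07910/635.0 = 1.246×10^-4.
m_P − m_Y = −2.5 log₁₀(1.246×10^-4) = 9.76.

9.76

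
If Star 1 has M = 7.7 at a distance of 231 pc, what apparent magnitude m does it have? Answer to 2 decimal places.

m = M + 5 log₁₀(d/10 pc) = 7.7 + 5 log₁₀(231/10)
  = 7.7 + 5 × 1.364 = 7.7 + 6.82 = 14.52.

14.52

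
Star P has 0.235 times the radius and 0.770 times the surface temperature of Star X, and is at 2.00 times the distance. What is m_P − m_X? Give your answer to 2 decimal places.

5.78

L_P/L_X = (0.235)²(0.770)⁴ = 0.01941.
F_P/F_X = (L_P/L_X)/(d_P/d_X)² = 0.01941/4.000 = 0.004853.
m_P − m_X = −2.5 log₁₀(0.004853) = 5.78.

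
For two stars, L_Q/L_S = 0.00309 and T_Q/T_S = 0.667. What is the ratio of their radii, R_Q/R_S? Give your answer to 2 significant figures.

L ∝ R²T⁴ gives R ∝ √L / T², so
R_Q/R_S = √(0.00309) / (0.667)² = 0.05559 / 0.4449 = 0.1249.

0.12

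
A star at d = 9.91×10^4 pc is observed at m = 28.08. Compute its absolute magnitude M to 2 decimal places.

M = m − 5 log₁₀(d/10 pc) = 28.08 − 5 log₁₀(9.91×10^4/10)
  = 28.08 − 5 × 3.996 = 28.08 − 19.98 = 8.10.

8.10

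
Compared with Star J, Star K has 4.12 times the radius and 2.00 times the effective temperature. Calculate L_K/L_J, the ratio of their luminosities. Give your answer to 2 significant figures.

2.7×10^2

From the Stefan–Boltzmann law, L ∝ R²T⁴, so
L_K/L_J = (R_K/R_J)² (T_K/T_J)⁴ = (4.12)² × (2.00)⁴ = 16.97 × 16.00 = 271.6.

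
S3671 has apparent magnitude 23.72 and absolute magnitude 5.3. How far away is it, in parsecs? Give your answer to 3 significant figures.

4.83×10^4 pc

m − M = 5 log₁₀(d/10 pc)
23.72 − (5.3) = 18.42 = 5 log₁₀(d/10)
d = 10 × 10^(18.42/5) = 10 × 10^3.684 = 4.831×10^4 pc.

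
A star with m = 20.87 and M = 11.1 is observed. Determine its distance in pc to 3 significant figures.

899 pc

m − M = 5 log₁₀(d/10 pc)
20.87 − (11.1) = 9.77 = 5 log₁₀(d/10)
d = 10 × 10^(9.77/5) = 10 × 10^1.954 = 899.5 pc.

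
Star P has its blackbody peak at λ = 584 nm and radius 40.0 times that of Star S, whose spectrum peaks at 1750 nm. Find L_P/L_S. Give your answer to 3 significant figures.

Wien's law gives T ∝ 1/λ_max, so T_P/T_S = λ_S/λ_P = 1750/584 = 2.997.
Then L ∝ R²T⁴ gives L_P/L_S = (40.0)² × (2.997)⁴ = 1600 × 80.63 = 1.290×10^5.

1.29×10^5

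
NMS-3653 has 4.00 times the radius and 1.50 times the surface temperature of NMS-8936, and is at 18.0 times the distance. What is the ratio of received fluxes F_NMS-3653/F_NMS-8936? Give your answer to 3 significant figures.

L_NMS-3653/L_NMS-8936 = (R_NMS-3653/R_NMS-8936)²(T_NMS-3653/T_NMS-8936)⁴ = (4.00)² × (1.50)⁴ = 81.00.
F_NMS-3653/F_NMS-8936 = (L_NMS-3653/L_NMS-8936)/(d_NMS-3653/d_NMS-8936)² = 81.00 / (18.0)² = 0.2500.

0.250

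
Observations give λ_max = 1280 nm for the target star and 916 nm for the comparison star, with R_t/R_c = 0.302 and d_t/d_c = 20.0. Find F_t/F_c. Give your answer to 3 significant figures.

5.98×10^-5

Wien's law: T_t/T_c = λ_c/λ_t = 916/1280 = 0.7156.
L_t/L_c = (R_t/R_c)²(T_t/T_c)⁴ = (0.302)²(0.7156)⁴ = 0.02392.
F_t/F_c = (L_t/L_c)/(d_t/d_c)² = 0.02392/(20.0)² = 5.980×10^-5.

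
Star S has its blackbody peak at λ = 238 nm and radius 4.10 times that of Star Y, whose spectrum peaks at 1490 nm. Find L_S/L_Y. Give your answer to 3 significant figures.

2.58×10^4

Wien's law gives T ∝ 1/λ_max, so T_S/T_Y = λ_Y/λ_S = 1490/238 = 6.261.
Then L ∝ R²T⁴ gives L_S/L_Y = (4.10)² × (6.261)⁴ = 16.81 × 1536 = 2.582×10^4.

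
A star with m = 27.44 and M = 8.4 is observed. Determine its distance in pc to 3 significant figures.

m − M = 5 log₁₀(d/10 pc)
27.44 − (8.4) = 19.04 = 5 log₁₀(d/10)
d = 10 × 10^(19.04/5) = 10 × 10^3.808 = 6.427×10^4 pc.

6.43×10^4 pc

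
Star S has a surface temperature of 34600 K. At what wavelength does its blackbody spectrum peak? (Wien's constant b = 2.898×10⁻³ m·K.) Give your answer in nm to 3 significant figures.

λ_max = b/T = 2.898×10⁻³ / 34600 = 8.38×10^-8 m = 83.76 nm.

83.8 nm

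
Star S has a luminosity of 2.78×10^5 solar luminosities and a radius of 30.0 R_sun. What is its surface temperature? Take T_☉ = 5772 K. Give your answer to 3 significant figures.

2.42×10^4 K

T/T_☉ = (L/L_☉)^(1/4) / (R/R_☉)^(1/2)
T = 5772 × (2.78×10^5)^(1/4) / √(30.0) = 5772 × 22.96 / 5.477 = 2.420×10^4 K.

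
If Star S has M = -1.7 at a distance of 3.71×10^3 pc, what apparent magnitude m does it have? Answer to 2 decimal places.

m = M + 5 log₁₀(d/10 pc) = -1.7 + 5 log₁₀(3.71×10^3/10)
  = -1.7 + 5 × 2.569 = -1.7 + 12.85 = 11.15.

11.15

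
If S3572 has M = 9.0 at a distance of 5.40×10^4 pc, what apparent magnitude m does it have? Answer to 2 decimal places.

27.66

m = M + 5 log₁₀(d/10 pc) = 9.0 + 5 log₁₀(5.40×10^4/10)
  = 9.0 + 5 × 3.732 = 9.0 + 18.66 = 27.66.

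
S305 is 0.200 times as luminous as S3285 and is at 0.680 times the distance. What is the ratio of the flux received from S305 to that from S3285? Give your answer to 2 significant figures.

F = L/(4πd²), so F_S305/F_S3285 = (L_S305/L_S3285) / (d_S305/d_S3285)²
= 0.200 / (0.680)² = 0.200 / 0.4624 = 0.4325.

0.43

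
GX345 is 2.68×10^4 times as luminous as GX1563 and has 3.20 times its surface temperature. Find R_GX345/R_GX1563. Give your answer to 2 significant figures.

16

L ∝ R²T⁴ gives R ∝ √L / T², so
R_GX345/R_GX1563 = √(2.68×10^4) / (3.20)² = 163.7 / 10.24 = 15.99.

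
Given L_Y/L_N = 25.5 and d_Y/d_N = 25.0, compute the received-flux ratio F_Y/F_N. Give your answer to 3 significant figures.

0.0408

F = L/(4πd²), so F_Y/F_N = (L_Y/L_N) / (d_Y/d_N)²
= 25.5 / (25.0)² = 25.5 / 625.0 = 0.04080.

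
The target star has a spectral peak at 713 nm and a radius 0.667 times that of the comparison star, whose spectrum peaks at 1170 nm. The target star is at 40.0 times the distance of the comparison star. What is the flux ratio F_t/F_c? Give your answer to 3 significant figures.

Wien's law: T_t/T_c = λ_c/λ_t = 1170/713 = 1.641.
L_t/L_c = (R_t/R_c)²(T_t/T_c)⁴ = (0.667)²(1.641)⁴ = 3.226.
F_t/F_c = (L_t/L_c)/(d_t/d_c)² = 3.226/(40.0)² = 0.002016.

0.00202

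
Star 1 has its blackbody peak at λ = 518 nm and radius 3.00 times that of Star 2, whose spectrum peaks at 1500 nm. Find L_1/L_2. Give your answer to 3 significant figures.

633

Wien's law gives T ∝ 1/λ_max, so T_1/T_2 = λ_2/λ_1 = 1500/518 = 2.896.
Then L ∝ R²T⁴ gives L_1/L_2 = (3.00)² × (2.896)⁴ = 9.000 × 70.31 = 632.8.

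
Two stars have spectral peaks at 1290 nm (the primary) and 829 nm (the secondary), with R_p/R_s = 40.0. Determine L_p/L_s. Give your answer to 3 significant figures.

Wien's law gives T ∝ 1/λ_max, so T_p/T_s = λ_s/λ_p = 829/1290 = 0.6426.
Then L ∝ R²T⁴ gives L_p/L_s = (40.0)² × (0.6426)⁴ = 1600 × 0.1706 = 272.9.

273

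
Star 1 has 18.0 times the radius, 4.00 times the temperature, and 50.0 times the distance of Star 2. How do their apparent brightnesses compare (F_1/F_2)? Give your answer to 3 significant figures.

L_1/L_2 = (R_1/R_2)²(T_1/T_2)⁴ = (18.0)² × (4.00)⁴ = 8.294×10^4.
F_1/F_2 = (L_1/L_2)/(d_1/d_2)² = 8.294×10^4 / (50.0)² = 33.18.

33.2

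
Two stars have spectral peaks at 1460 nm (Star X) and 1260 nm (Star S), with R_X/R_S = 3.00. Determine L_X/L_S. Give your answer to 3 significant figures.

4.99

Wien's law gives T ∝ 1/λ_max, so T_X/T_S = λ_S/λ_X = 1260/1460 = 0.8630.
Then L ∝ R²T⁴ gives L_X/L_S = (3.00)² × (0.8630)⁴ = 9.000 × 0.5547 = 4.992.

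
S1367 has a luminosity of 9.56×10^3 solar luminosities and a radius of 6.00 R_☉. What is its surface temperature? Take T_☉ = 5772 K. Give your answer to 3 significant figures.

2.33×10^4 K

T/T_☉ = (L/L_☉)^(1/4) / (R/R_☉)^(1/2)
T = 5772 × (9.56×10^3)^(1/4) / √(6.00) = 5772 × 9.888 / 2.449 = 2.330×10^4 K.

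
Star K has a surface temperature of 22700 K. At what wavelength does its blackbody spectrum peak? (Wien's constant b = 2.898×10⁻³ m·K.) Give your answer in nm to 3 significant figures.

λ_max = b/T = 2.898×10⁻³ / 22700 = 1.28×10^-7 m = 127.7 nm.

128 nm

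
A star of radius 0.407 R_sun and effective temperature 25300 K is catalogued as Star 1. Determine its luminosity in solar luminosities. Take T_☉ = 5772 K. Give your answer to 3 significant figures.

L/L_☉ = (R/R_☉)² (T/T_☉)⁴ = (0.407)² × (25300/5772)⁴
       = 0.1656 × (4.383)⁴ = 0.1656 × 369.1 = 61.15.

61.1 solar luminosities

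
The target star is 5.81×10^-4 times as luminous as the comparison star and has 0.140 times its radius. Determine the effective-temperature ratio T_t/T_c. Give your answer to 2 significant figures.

L ∝ R²T⁴ gives T ∝ (L/R²)^(1/4), so
T_t/T_c = (5.81×10^-4 / 0.140²)^(1/4) = (0.02964)^(1/4) = 0.4149.

0.41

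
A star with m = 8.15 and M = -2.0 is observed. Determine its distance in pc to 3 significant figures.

m − M = 5 log₁₀(d/10 pc)
8.15 − (-2.0) = 10.15 = 5 log₁₀(d/10)
d = 10 × 10^(10.15/5) = 10 × 10^2.030 = 1072 pc.

1.07×10^3 pc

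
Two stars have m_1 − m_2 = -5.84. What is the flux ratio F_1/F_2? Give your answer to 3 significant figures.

217

F_1/F_2 = 10^(−(m_1 − m_2)/2.5) = 10^(5.84/2.5) = 10^2.336 = 216.8.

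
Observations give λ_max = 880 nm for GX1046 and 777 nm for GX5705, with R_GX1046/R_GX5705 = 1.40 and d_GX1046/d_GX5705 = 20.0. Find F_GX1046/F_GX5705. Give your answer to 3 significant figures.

Wien's law: T_GX1046/T_GX5705 = λ_GX5705/λ_GX1046 = 777/880 = 0.8830.
L_GX1046/L_GX5705 = (R_GX1046/R_GX5705)²(T_GX1046/T_GX5705)⁴ = (1.40)²(0.8830)⁴ = 1.191.
F_GX1046/F_GX5705 = (L_GX1046/L_GX5705)/(d_GX1046/d_GX5705)² = 1.191/(20.0)² = 0.002978.

0.00298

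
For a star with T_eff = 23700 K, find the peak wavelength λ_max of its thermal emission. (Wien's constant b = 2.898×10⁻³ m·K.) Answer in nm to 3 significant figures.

λ_max = b/T = 2.898×10⁻³ / 23700 = 1.22×10^-7 m = 122.3 nm.

122 nm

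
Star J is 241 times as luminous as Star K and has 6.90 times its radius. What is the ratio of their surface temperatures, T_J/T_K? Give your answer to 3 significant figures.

L ∝ R²T⁴ gives T ∝ (L/R²)^(1/4), so
T_J/T_K = (241 / 6.90²)^(1/4) = (5.062)^(1/4) = 1.500.

1.50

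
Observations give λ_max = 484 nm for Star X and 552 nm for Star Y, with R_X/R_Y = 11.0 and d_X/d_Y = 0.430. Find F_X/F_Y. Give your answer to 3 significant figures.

1.11×10^3

Wien's law: T_X/T_Y = λ_Y/λ_X = 552/484 = 1.140.
L_X/L_Y = (R_X/R_Y)²(T_X/T_Y)⁴ = (11.0)²(1.140)⁴ = 204.7.
F_X/F_Y = (L_X/L_Y)/(d_X/d_Y)² = 204.7/(0.430)² = 1107.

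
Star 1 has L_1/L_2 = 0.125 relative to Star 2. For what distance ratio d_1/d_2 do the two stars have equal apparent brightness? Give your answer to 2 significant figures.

0.35

Equal flux requires L_1/d_1² = L_2/d_2², so d_1/d_2 = √(L_1/L_2)
= √(0.125) = 0.3536.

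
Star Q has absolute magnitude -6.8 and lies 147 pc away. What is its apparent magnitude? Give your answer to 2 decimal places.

-0.96

m = M + 5 log₁₀(d/10 pc) = -6.8 + 5 log₁₀(147/10)
  = -6.8 + 5 × 1.167 = -6.8 + 5.84 = -0.96.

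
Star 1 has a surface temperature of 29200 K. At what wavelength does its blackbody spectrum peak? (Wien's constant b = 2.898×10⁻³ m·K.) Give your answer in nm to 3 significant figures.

99.2 nm

λ_max = b/T = 2.898×10⁻³ / 29200 = 9.92×10^-8 m = 99.25 nm.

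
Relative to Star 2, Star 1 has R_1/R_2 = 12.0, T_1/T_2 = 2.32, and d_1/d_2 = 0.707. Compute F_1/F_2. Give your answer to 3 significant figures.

8.35×10^3

L_1/L_2 = (R_1/R_2)²(T_1/T_2)⁴ = (12.0)² × (2.32)⁴ = 4172.
F_1/F_2 = (L_1/L_2)/(d_1/d_2)² = 4172 / (0.707)² = 8346.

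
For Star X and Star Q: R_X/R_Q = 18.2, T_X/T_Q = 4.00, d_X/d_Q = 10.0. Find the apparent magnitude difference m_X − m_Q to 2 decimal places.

L_X/L_Q = (18.2)²(4.00)⁴ = 8.480×10^4.
F_X/F_Q = (L_X/L_Q)/(d_X/d_Q)² = 8.480×10^4/100.0 = 848.0.
m_X − m_Q = −2.5 log₁₀(848.0) = -7.32.

-7.32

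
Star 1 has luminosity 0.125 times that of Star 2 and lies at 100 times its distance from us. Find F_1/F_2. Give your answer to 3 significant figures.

F = L/(4πd²), so F_1/F_2 = (L_1/L_2) / (d_1/d_2)²
= 0.125 / (100)² = 0.125 / 1.000×10^4 = 1.250×10^-5.

1.25×10^-5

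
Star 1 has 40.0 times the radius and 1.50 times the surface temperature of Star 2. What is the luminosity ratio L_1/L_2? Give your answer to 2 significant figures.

From the Stefan–Boltzmann law, L ∝ R²T⁴, so
L_1/L_2 = (R_1/R_2)² (T_1/T_2)⁴ = (40.0)² × (1.50)⁴ = 1600 × 5.062 = 8100.

8.1×10^3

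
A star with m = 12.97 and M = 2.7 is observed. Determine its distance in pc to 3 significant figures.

m − M = 5 log₁₀(d/10 pc)
12.97 − (2.7) = 10.27 = 5 log₁₀(d/10)
d = 10 × 10^(10.27/5) = 10 × 10^2.054 = 1132 pc.

1.13×10^3 pc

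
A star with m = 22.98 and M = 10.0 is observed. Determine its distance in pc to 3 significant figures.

3.94×10^3 pc

m − M = 5 log₁₀(d/10 pc)
22.98 − (10.0) = 12.98 = 5 log₁₀(d/10)
d = 10 × 10^(12.98/5) = 10 × 10^2.596 = 3945 pc.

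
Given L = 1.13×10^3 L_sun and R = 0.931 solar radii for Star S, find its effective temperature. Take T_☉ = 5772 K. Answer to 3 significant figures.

T/T_☉ = (L/L_☉)^(1/4) / (R/R_☉)^(1/2)
T = 5772 × (1.13×10^3)^(1/4) / √(0.931) = 5772 × 5.798 / 0.9649 = 3.468×10^4 K.

3.47×10^4 K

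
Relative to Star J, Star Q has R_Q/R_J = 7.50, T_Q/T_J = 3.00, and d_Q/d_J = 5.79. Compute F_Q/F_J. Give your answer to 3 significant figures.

136

L_Q/L_J = (R_Q/R_J)²(T_Q/T_J)⁴ = (7.50)² × (3.00)⁴ = 4556.
F_Q/F_J = (L_Q/L_J)/(d_Q/d_J)² = 4556 / (5.79)² = 135.9.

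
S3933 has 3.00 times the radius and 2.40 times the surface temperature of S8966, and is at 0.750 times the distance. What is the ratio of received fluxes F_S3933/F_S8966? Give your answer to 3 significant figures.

531

L_S3933/L_S8966 = (R_S3933/R_S8966)²(T_S3933/T_S8966)⁴ = (3.00)² × (2.40)⁴ = 298.6.
F_S3933/F_S8966 = (L_S3933/L_S8966)/(d_S3933/d_S8966)² = 298.6 / (0.750)² = 530.8.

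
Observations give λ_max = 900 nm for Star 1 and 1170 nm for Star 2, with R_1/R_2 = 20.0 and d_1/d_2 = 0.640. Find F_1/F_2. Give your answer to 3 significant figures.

2.79×10^3

Wien's law: T_1/T_2 = λ_2/λ_1 = 1170/900 = 1.300.
L_1/L_2 = (R_1/R_2)²(T_1/T_2)⁴ = (20.0)²(1.300)⁴ = 1142.
F_1/F_2 = (L_1/L_2)/(d_1/d_2)² = 1142/(0.640)² = 2789.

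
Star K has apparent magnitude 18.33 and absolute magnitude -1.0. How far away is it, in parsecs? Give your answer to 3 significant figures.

7.35×10^4 pc

m − M = 5 log₁₀(d/10 pc)
18.33 − (-1.0) = 19.33 = 5 log₁₀(d/10)
d = 10 × 10^(19.33/5) = 10 × 10^3.866 = 7.345×10^4 pc.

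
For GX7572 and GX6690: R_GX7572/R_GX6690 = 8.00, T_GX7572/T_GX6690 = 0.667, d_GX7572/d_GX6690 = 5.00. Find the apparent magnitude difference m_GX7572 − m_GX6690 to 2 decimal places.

L_GX7572/L_GX6690 = (8.00)²(0.667)⁴ = 12.67.
F_GX7572/F_GX6690 = (L_GX7572/L_GX6690)/(d_GX7572/d_GX6690)² = 12.67/25.00 = 0.5067.
m_GX7572 − m_GX6690 = −2.5 log₁₀(0.5067) = 0.74.

0.74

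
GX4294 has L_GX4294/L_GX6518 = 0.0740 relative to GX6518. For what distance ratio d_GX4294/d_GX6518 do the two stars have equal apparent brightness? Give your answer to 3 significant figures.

Equal flux requires L_GX4294/d_GX4294² = L_GX6518/d_GX6518², so d_GX4294/d_GX6518 = √(L_GX4294/L_GX6518)
= √(0.0740) = 0.2720.

0.272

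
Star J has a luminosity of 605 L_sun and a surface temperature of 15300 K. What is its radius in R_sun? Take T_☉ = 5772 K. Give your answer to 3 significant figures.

R/R_☉ = √(L/L_☉) / (T/T_☉)² = √(605) / (2.651)²
       = 24.60 / 7.026 = 3.501.

3.50 R_sun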